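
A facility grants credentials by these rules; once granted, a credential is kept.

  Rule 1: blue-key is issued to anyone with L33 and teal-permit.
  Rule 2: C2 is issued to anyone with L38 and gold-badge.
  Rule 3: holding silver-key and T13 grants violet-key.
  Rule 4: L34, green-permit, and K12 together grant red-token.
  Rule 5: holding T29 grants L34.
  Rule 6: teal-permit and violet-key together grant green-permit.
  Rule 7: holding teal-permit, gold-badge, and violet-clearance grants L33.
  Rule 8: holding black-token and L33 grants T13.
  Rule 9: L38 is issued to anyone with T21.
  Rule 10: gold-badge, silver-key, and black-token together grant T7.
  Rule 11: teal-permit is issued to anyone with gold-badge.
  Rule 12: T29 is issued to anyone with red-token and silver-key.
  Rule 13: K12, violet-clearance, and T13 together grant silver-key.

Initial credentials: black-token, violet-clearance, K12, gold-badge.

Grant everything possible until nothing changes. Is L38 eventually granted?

No

L38 would need T21 (Rule 9), but T21 is never granted.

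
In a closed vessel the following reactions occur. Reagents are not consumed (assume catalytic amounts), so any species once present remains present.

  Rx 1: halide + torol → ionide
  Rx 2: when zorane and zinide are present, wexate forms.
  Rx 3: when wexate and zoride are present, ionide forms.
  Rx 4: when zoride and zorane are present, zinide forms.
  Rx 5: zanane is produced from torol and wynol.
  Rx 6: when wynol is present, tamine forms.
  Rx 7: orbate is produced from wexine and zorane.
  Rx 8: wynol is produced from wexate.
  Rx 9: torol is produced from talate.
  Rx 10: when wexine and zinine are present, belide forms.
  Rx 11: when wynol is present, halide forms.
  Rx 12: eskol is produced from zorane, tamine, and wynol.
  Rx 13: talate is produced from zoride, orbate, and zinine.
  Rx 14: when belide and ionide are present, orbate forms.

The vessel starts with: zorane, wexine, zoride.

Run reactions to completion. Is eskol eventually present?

Yes

zoride and zorane present → zinide forms (Rx 4).
zorane and zinide present → wexate forms (Rx 2).
wexate present → wynol forms (Rx 8).
wynol present → tamine forms (Rx 6).
zorane, tamine, and wynol present → eskol forms (Rx 12).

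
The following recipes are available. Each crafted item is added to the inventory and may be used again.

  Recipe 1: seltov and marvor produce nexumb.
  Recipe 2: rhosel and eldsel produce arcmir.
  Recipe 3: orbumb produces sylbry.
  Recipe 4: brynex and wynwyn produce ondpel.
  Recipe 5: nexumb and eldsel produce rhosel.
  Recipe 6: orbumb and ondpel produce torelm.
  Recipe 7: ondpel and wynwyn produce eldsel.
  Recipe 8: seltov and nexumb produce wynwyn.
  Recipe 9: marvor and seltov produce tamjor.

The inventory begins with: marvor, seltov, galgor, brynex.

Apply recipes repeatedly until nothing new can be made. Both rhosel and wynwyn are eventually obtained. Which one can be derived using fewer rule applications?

wynwyn

wynwyn: seltov and marvor → nexumb (Recipe 1). Using Recipe 8, seltov and nexumb make wynwyn. [2 rule applications]
rhosel: Using Recipe 1, seltov and marvor make nexumb. seltov and nexumb → wynwyn (Recipe 8). brynex and wynwyn → ondpel (Recipe 4). ondpel and wynwyn → eldsel (Recipe 7). nexumb and eldsel → rhosel (Recipe 5). [5 rule applications]
wynwyn needs fewer.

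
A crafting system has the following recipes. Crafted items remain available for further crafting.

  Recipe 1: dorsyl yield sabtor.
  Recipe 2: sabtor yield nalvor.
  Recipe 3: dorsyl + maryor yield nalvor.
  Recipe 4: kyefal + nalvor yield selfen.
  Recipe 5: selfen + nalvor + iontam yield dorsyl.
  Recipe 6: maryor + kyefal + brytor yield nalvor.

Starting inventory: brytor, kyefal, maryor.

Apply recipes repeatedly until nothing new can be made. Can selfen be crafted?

Yes

maryor + kyefal + brytor → nalvor (Recipe 6).
Using Recipe 4, kyefal and nalvor make selfen.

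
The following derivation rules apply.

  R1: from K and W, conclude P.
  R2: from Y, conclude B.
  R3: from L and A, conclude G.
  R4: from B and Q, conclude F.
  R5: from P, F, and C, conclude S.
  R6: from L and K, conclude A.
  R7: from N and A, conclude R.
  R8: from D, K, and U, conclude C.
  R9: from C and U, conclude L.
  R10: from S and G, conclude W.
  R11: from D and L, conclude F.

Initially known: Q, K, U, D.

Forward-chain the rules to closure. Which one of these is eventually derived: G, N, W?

G

D, K, and U hold, so C follows (R8).
From C and U, R9 gives L.
L and K hold, so A follows (R6).
From L and A, R3 gives G.
No rule produces N, and it is not given. W would need S and G (R10), but S is never established.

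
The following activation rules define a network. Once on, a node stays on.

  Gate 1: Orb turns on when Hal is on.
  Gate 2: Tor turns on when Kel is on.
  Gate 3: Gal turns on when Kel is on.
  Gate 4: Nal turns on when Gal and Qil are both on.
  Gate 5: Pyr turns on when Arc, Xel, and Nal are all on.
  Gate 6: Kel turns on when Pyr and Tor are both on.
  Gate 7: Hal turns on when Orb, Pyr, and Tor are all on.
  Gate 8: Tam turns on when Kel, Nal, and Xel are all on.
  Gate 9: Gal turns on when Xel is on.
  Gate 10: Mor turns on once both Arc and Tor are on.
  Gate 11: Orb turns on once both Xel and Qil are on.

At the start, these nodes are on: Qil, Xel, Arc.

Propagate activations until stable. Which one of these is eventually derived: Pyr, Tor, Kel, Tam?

Xel is on, so Gal turns on (Gate 9).
Gate 4: Gal and Qil on → Nal on.
Gate 5: Arc, Xel, and Nal on → Pyr on.
Tor would need Kel (Gate 2), but Kel never turns on. Kel would need Pyr and Tor (Gate 6), but Tor never turns on. Tam would need Kel, Nal, and Xel (Gate 8), but Kel never turns on.

Pyr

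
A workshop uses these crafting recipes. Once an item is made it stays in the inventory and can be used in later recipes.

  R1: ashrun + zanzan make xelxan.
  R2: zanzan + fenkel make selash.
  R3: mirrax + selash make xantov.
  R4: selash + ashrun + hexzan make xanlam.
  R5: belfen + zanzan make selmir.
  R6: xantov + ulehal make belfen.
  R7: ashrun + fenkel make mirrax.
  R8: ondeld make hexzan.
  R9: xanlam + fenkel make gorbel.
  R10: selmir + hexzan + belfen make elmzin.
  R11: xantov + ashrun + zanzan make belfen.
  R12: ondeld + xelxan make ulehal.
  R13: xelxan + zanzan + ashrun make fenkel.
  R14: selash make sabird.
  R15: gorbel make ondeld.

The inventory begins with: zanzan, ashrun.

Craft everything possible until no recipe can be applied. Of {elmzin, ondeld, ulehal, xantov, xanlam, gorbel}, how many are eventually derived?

1

ashrun + zanzan → xelxan (R1).
Using R13, xelxan, zanzan, and ashrun make fenkel.
zanzan + fenkel → selash (R2).
Using R7, ashrun and fenkel make mirrax.
Using R3, mirrax and selash make xantov.
elmzin would need selmir, hexzan, and belfen (R10), but hexzan is never obtained.
ondeld would need gorbel (R15), but gorbel is never obtained.
ulehal would need ondeld and xelxan (R12), but ondeld is never obtained.
xantov: reached.
xanlam would need selash, ashrun, and hexzan (R4), but hexzan is never obtained.
gorbel would need xanlam and fenkel (R9), but xanlam is never obtained.
Reached: xantov — 1 of the 6.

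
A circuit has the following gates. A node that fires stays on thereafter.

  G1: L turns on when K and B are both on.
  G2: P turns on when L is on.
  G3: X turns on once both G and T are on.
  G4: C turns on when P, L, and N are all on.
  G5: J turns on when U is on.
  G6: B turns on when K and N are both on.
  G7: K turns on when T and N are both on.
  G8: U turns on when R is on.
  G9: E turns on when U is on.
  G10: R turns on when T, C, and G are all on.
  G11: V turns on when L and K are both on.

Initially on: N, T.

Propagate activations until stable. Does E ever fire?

No

E would need U (G9), but U never turns on.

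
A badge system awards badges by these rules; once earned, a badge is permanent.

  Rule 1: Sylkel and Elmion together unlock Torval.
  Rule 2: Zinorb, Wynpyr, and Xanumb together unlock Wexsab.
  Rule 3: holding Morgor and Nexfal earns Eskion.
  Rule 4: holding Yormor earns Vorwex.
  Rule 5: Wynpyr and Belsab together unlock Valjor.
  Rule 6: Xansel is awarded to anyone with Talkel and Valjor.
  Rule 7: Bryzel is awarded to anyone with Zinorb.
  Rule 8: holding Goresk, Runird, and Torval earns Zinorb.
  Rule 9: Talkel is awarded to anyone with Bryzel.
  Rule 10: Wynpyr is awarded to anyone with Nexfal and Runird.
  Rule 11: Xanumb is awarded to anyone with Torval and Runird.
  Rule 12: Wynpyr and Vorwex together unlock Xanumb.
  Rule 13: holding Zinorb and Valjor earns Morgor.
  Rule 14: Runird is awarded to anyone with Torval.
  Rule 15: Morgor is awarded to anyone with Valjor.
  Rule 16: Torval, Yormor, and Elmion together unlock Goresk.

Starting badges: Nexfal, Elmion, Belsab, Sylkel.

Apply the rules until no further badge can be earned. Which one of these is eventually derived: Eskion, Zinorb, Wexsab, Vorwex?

Eskion

With Sylkel and Elmion, Torval is earned (Rule 1).
With Torval, Runird is earned (Rule 14).
With Nexfal and Runird, Wynpyr is earned (Rule 10).
With Wynpyr and Belsab, Valjor is earned (Rule 5).
With Valjor, Morgor is earned (Rule 15).
With Morgor and Nexfal, Eskion is earned (Rule 3).
Wexsab would need Zinorb, Wynpyr, and Xanumb (Rule 2), but Zinorb is never earned. Zinorb would need Goresk, Runird, and Torval (Rule 8), but Goresk is never earned. Vorwex would need Yormor (Rule 4), but Yormor is never earned.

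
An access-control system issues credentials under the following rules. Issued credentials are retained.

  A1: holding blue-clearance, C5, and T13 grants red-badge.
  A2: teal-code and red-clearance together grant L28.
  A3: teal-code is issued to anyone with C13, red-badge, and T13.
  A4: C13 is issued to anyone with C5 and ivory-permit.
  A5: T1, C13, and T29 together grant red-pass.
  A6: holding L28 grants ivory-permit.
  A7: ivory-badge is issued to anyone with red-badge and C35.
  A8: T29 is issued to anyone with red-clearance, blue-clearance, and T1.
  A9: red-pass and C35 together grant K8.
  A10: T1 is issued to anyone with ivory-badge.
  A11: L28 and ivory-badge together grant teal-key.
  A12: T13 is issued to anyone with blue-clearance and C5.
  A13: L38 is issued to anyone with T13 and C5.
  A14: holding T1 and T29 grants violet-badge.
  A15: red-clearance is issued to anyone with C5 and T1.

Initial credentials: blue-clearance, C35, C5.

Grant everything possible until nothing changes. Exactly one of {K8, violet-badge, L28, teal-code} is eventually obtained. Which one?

violet-badge

Holding blue-clearance and C5 grants T13 (A12).
Holding blue-clearance, C5, and T13 grants red-badge (A1).
Holding red-badge and C35 grants ivory-badge (A7).
Holding ivory-badge grants T1 (A10).
Holding C5 and T1 grants red-clearance (A15).
Holding red-clearance, blue-clearance, and T1 grants T29 (A8).
Holding T1 and T29 grants violet-badge (A14).
K8 would need red-pass and C35 (A9), but red-pass is never granted. L28 would need teal-code and red-clearance (A2), but teal-code is never granted. teal-code would need C13, red-badge, and T13 (A3), but C13 is never granted.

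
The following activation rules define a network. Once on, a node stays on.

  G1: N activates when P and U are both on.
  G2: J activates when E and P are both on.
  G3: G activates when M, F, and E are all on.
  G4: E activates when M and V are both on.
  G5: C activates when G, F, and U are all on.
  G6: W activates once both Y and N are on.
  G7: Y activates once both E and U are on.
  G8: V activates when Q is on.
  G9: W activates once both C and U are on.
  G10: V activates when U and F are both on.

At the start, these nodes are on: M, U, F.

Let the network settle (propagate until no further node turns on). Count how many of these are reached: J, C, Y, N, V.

U and F are on, so V activates (G10).
M and V are on, so E activates (G4).
G3: M, F, and E on → G on.
G7: E and U on → Y on.
G5: G, F, and U on → C on.
J would need E and P (G2), but P never turns on.
C: reached.
Y: reached.
N would need P and U (G1), but P never turns on.
V: reached.
Reached: C, Y, and V — 3 of the 5.

3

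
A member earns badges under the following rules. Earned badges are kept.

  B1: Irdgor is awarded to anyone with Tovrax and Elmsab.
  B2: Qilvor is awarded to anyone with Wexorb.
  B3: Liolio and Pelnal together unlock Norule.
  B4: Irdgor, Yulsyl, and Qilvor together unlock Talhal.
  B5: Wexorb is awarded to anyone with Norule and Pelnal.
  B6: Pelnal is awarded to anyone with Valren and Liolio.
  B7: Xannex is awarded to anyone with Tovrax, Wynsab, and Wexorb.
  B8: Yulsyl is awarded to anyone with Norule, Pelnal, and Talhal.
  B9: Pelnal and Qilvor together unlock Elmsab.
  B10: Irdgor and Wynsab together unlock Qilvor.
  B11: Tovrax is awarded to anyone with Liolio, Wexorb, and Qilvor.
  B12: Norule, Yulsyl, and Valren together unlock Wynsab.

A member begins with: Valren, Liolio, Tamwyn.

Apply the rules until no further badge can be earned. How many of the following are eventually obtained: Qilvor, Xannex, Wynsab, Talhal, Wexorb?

2

With Valren and Liolio, Pelnal is earned (B6).
With Liolio and Pelnal, Norule is earned (B3).
With Norule and Pelnal, Wexorb is earned (B5).
With Wexorb, Qilvor is earned (B2).
Qilvor: reached.
Xannex would need Tovrax, Wynsab, and Wexorb (B7), but Wynsab is never earned.
Wynsab would need Norule, Yulsyl, and Valren (B12), but Yulsyl is never earned.
Talhal would need Irdgor, Yulsyl, and Qilvor (B4), but Yulsyl is never earned.
Wexorb: reached.
Reached: Qilvor and Wexorb — 2 of the 5.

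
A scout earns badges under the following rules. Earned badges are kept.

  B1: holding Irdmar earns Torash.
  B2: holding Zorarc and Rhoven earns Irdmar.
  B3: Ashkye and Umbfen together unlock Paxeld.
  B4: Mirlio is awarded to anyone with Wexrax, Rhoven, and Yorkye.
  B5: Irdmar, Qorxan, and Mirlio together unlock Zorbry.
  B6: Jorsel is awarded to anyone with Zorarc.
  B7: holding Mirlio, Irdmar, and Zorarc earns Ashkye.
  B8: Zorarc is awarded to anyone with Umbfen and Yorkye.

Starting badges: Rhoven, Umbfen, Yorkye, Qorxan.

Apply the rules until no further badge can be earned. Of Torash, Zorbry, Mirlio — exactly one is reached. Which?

With Umbfen and Yorkye, Zorarc is earned (B8).
With Zorarc and Rhoven, Irdmar is earned (B2).
With Irdmar, Torash is earned (B1).
Mirlio would need Wexrax, Rhoven, and Yorkye (B4), but Wexrax is never earned. Zorbry would need Irdmar, Qorxan, and Mirlio (B5), but Mirlio is never earned.

Torash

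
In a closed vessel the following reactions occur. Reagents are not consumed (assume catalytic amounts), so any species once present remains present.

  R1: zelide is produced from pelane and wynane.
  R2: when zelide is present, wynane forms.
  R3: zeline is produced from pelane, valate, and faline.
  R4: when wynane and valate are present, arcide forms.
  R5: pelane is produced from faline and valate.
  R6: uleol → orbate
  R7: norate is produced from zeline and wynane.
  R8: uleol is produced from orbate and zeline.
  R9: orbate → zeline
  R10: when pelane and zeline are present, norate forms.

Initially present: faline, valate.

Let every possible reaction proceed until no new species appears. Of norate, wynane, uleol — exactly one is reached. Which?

faline and valate present → pelane forms (R5).
pelane, valate, and faline present → zeline forms (R3).
pelane and zeline present → norate forms (R10).
wynane would need zelide (R2), but zelide never forms. uleol would need orbate and zeline (R8), but orbate never forms.

norate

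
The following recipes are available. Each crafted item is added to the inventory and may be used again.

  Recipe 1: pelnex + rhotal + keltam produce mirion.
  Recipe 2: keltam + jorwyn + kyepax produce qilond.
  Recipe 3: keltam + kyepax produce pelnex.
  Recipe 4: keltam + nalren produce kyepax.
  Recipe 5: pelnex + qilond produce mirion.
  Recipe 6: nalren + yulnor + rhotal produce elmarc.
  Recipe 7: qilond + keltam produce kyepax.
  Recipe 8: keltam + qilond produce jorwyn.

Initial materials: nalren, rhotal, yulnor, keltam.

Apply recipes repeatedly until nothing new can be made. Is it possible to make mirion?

Yes

keltam + nalren → kyepax (Recipe 4).
Using Recipe 3, keltam and kyepax make pelnex.
Using Recipe 1, pelnex, rhotal, and keltam make mirion.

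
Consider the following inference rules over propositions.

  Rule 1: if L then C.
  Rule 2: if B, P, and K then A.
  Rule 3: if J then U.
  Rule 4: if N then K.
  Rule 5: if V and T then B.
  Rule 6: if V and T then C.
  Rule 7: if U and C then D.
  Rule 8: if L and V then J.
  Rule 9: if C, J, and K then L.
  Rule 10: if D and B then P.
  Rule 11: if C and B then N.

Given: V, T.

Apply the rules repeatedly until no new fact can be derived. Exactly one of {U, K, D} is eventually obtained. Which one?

V and T hold, so C follows (Rule 6).
From V and T, Rule 5 gives B.
From C and B, Rule 11 gives N.
From N, Rule 4 gives K.
U would need J (Rule 3), but J is never established. D would need U and C (Rule 7), but U is never established.

K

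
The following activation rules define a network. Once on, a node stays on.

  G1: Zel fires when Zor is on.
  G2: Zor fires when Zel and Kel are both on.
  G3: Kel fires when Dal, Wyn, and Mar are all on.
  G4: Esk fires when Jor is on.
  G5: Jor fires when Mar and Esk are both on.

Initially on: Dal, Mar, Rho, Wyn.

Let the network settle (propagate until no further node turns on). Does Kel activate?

Dal, Wyn, and Mar are on, so Kel fires (G3).

Yes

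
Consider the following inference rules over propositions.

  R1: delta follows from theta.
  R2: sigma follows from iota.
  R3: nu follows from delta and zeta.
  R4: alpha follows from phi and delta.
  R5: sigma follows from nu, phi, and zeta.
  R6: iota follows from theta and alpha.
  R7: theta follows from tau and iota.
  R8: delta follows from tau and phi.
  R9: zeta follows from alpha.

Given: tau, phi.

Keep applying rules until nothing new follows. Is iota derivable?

No

iota would need theta and alpha (R6), but theta is never established.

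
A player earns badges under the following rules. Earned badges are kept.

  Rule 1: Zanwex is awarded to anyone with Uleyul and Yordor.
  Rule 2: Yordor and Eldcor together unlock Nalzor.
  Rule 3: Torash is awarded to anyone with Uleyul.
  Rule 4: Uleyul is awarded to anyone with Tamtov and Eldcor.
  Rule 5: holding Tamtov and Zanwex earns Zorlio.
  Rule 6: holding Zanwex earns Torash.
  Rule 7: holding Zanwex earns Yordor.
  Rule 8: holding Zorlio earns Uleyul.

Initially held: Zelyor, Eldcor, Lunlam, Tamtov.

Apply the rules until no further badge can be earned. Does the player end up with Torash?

Yes

With Tamtov and Eldcor, Uleyul is earned (Rule 4).
With Uleyul, Torash is earned (Rule 3).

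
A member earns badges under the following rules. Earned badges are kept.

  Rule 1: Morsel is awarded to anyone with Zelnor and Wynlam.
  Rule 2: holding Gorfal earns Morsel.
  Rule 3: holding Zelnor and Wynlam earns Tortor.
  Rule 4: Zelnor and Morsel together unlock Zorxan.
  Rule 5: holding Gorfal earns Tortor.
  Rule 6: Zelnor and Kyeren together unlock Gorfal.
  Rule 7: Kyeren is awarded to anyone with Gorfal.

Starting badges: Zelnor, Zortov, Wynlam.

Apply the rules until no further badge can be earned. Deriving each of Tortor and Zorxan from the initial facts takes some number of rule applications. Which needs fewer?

Tortor: With Zelnor and Wynlam, Tortor is earned (Rule 3). [1 rule application]
Zorxan: With Zelnor and Wynlam, Morsel is earned (Rule 1). With Zelnor and Morsel, Zorxan is earned (Rule 4). [2 rule applications]
Tortor needs fewer.

Tortor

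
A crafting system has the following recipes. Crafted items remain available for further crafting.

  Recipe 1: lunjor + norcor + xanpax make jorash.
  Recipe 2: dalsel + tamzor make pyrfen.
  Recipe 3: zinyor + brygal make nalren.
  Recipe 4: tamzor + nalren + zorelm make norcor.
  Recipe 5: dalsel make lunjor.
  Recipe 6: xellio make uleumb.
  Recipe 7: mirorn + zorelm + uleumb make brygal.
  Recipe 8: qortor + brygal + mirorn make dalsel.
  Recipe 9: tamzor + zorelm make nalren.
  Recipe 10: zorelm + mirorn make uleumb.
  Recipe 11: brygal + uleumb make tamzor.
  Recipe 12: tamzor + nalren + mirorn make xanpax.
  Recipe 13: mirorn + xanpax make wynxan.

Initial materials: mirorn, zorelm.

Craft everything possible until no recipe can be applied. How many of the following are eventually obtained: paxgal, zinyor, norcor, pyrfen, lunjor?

1

zorelm + mirorn → uleumb (Recipe 10).
mirorn + zorelm + uleumb → brygal (Recipe 7).
Using Recipe 11, brygal and uleumb make tamzor.
Using Recipe 9, tamzor and zorelm make nalren.
tamzor + nalren + zorelm → norcor (Recipe 4).
No rule produces paxgal, and it is not given.
No rule produces zinyor, and it is not given.
norcor: reached.
pyrfen would need dalsel and tamzor (Recipe 2), but dalsel is never obtained.
lunjor would need dalsel (Recipe 5), but dalsel is never obtained.
Reached: norcor — 1 of the 5.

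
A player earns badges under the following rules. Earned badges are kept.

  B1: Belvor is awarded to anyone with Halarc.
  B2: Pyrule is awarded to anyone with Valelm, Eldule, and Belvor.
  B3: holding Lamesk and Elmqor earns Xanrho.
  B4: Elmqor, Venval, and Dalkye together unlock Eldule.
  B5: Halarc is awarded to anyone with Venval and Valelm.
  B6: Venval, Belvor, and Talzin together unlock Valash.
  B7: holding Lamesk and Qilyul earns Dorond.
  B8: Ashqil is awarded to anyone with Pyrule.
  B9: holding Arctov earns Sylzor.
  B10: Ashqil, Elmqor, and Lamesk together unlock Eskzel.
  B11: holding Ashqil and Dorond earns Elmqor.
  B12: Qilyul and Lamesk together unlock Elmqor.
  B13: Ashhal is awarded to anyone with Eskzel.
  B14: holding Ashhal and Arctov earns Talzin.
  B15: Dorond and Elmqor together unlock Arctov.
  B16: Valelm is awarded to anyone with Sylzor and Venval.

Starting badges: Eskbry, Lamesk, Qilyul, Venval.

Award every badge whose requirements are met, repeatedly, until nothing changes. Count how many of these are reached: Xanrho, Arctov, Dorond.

3

With Qilyul and Lamesk, Elmqor is earned (B12).
With Lamesk and Qilyul, Dorond is earned (B7).
With Lamesk and Elmqor, Xanrho is earned (B3).
With Dorond and Elmqor, Arctov is earned (B15).
Xanrho: reached.
Arctov: reached.
Dorond: reached.
All 3 are reached.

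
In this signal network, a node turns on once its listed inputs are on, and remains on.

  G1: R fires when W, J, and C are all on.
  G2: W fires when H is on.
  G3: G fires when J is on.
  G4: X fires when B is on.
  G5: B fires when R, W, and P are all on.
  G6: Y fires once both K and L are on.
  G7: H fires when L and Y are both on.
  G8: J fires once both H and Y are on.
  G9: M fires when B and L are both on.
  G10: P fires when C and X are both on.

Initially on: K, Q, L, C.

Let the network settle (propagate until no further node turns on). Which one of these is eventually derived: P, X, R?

R

G6: K and L on → Y on.
G7: L and Y on → H on.
G8: H and Y on → J on.
G2: H on → W on.
G1: W, J, and C on → R on.
X would need B (G4), but B never turns on. P would need C and X (G10), but X never turns on.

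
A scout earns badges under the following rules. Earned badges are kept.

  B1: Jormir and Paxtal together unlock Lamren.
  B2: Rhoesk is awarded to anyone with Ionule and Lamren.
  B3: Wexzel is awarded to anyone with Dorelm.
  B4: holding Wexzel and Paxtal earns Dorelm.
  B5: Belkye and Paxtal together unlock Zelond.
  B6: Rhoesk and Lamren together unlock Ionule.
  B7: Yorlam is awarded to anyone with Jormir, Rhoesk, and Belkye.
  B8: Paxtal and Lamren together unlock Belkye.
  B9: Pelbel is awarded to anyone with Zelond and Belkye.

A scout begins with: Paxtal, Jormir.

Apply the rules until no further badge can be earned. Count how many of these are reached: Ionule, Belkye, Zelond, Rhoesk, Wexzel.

With Jormir and Paxtal, Lamren is earned (B1).
With Paxtal and Lamren, Belkye is earned (B8).
With Belkye and Paxtal, Zelond is earned (B5).
Ionule would need Rhoesk and Lamren (B6), but Rhoesk is never earned.
Belkye: reached.
Zelond: reached.
Rhoesk would need Ionule and Lamren (B2), but Ionule is never earned.
Wexzel would need Dorelm (B3), but Dorelm is never earned.
Reached: Belkye and Zelond — 2 of the 5.

2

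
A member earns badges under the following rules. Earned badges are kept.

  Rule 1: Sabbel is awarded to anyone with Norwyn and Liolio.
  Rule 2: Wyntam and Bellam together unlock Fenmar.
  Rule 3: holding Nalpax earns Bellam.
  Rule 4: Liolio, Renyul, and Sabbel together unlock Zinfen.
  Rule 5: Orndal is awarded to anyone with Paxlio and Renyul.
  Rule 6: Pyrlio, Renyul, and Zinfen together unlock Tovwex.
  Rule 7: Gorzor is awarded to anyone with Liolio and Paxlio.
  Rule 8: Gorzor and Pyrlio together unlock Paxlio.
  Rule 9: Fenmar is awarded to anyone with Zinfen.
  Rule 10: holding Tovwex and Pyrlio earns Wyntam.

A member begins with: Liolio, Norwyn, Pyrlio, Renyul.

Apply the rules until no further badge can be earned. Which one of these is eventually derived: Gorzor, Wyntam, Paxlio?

With Norwyn and Liolio, Sabbel is earned (Rule 1).
With Liolio, Renyul, and Sabbel, Zinfen is earned (Rule 4).
With Pyrlio, Renyul, and Zinfen, Tovwex is earned (Rule 6).
With Tovwex and Pyrlio, Wyntam is earned (Rule 10).
Gorzor would need Liolio and Paxlio (Rule 7), but Paxlio is never earned. Paxlio would need Gorzor and Pyrlio (Rule 8), but Gorzor is never earned.

Wyntam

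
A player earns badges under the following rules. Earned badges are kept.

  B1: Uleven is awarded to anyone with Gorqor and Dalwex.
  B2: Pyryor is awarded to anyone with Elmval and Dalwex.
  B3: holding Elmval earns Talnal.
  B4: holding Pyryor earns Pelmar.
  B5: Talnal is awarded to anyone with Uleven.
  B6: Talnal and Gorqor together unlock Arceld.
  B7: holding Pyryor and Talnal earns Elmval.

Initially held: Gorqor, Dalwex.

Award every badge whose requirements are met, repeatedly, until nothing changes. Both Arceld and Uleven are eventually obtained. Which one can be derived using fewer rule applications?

Uleven

Uleven: With Gorqor and Dalwex, Uleven is earned (B1). [1 rule application]
Arceld: With Gorqor and Dalwex, Uleven is earned (B1). With Uleven, Talnal is earned (B5). With Talnal and Gorqor, Arceld is earned (B6). [3 rule applications]
Uleven needs fewer.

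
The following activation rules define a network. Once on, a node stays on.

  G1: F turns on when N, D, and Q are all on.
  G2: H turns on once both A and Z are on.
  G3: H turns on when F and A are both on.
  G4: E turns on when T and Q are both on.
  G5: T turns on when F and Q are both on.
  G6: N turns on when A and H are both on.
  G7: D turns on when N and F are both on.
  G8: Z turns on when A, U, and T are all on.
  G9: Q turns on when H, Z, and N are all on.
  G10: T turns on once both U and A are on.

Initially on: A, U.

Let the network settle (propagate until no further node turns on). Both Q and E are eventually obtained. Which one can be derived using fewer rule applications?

Q

Q: U and A are on, so T turns on (G10). A, U, and T are on, so Z turns on (G8). A and Z are on, so H turns on (G2). G6: A and H on → N on. G9: H, Z, and N on → Q on. [5 rule applications]
E: U and A are on, so T turns on (G10). G8: A, U, and T on → Z on. A and Z are on, so H turns on (G2). A and H are on, so N turns on (G6). H, Z, and N are on, so Q turns on (G9). G4: T and Q on → E on. [6 rule applications]
Q needs fewer.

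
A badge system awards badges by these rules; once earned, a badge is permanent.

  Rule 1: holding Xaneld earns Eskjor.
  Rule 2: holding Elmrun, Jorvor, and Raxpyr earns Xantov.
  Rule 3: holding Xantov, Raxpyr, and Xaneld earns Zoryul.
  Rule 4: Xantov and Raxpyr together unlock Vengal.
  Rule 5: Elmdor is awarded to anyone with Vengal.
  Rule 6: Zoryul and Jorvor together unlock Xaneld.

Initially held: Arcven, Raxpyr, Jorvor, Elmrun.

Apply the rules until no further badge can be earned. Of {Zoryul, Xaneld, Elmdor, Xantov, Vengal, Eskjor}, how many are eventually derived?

3

With Elmrun, Jorvor, and Raxpyr, Xantov is earned (Rule 2).
With Xantov and Raxpyr, Vengal is earned (Rule 4).
With Vengal, Elmdor is earned (Rule 5).
Zoryul would need Xantov, Raxpyr, and Xaneld (Rule 3), but Xaneld is never earned.
Xaneld would need Zoryul and Jorvor (Rule 6), but Zoryul is never earned.
Elmdor: reached.
Xantov: reached.
Vengal: reached.
Eskjor would need Xaneld (Rule 1), but Xaneld is never earned.
Reached: Elmdor, Xantov, and Vengal — 3 of the 6.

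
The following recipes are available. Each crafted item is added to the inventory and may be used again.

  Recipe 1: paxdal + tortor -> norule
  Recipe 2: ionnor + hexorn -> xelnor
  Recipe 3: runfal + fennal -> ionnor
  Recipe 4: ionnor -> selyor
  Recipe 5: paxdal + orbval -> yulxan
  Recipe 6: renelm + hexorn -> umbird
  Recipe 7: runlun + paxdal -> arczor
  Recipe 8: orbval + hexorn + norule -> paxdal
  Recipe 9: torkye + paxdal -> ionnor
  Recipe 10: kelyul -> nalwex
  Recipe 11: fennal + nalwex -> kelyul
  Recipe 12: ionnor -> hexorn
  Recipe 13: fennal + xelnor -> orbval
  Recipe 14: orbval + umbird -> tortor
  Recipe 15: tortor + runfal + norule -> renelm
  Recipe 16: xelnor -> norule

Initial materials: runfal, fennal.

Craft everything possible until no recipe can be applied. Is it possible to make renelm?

renelm would need tortor, runfal, and norule (Recipe 15), but tortor is never obtained.

No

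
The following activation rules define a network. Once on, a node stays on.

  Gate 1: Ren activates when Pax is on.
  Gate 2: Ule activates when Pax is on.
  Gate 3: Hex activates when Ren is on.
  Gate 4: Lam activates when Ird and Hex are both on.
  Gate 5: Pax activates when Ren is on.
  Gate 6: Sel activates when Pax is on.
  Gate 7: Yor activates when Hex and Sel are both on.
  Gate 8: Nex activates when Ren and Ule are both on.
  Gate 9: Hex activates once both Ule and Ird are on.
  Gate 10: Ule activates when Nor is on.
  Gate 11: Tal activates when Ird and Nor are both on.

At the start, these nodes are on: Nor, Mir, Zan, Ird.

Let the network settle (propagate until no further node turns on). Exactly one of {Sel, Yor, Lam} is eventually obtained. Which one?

Nor is on, so Ule activates (Gate 10).
Gate 9: Ule and Ird on → Hex on.
Ird and Hex are on, so Lam activates (Gate 4).
Yor would need Hex and Sel (Gate 7), but Sel never turns on. Sel would need Pax (Gate 6), but Pax never turns on.

Lam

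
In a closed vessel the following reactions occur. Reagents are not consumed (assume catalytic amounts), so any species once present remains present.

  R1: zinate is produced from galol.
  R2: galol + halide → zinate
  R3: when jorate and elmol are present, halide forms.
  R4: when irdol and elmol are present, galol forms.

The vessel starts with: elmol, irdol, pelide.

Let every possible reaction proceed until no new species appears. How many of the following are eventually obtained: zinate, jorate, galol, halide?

2

irdol and elmol present → galol forms (R4).
galol present → zinate forms (R1).
zinate: reached.
No rule produces jorate, and it is not given.
galol: reached.
halide would need jorate and elmol (R3), but jorate never forms.
Reached: zinate and galol — 2 of the 4.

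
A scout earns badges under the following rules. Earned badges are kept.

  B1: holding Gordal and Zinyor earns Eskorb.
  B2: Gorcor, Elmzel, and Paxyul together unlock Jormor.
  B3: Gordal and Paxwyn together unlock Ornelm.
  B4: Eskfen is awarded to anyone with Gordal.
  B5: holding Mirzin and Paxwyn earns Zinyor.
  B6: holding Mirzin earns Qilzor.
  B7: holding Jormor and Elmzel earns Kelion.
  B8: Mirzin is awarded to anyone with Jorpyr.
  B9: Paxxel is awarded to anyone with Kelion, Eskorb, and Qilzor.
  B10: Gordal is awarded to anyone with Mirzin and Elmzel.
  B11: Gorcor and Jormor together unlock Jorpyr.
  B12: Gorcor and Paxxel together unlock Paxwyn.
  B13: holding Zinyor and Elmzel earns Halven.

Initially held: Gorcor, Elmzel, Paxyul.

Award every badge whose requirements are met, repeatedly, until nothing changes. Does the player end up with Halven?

Halven would need Zinyor and Elmzel (B13), but Zinyor is never earned.

No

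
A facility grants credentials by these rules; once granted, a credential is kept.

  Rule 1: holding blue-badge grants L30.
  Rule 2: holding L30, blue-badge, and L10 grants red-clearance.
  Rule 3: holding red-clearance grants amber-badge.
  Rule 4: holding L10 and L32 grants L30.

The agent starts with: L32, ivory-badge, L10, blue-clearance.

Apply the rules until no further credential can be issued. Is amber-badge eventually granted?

No

amber-badge would need red-clearance (Rule 3), but red-clearance is never granted.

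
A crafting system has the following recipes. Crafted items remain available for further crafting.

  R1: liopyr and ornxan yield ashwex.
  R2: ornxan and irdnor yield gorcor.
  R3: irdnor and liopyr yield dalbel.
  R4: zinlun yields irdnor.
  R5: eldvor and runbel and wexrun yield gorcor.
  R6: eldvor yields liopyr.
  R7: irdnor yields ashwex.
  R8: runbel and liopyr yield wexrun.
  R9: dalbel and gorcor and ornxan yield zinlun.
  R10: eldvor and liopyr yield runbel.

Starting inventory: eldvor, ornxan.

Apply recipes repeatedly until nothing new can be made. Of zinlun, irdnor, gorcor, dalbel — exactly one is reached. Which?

Using R6, eldvor makes liopyr.
Using R10, eldvor and liopyr make runbel.
Using R8, runbel and liopyr make wexrun.
Using R5, eldvor, runbel, and wexrun make gorcor.
irdnor would need zinlun (R4), but zinlun is never obtained. zinlun would need dalbel, gorcor, and ornxan (R9), but dalbel is never obtained. dalbel would need irdnor and liopyr (R3), but irdnor is never obtained.

gorcor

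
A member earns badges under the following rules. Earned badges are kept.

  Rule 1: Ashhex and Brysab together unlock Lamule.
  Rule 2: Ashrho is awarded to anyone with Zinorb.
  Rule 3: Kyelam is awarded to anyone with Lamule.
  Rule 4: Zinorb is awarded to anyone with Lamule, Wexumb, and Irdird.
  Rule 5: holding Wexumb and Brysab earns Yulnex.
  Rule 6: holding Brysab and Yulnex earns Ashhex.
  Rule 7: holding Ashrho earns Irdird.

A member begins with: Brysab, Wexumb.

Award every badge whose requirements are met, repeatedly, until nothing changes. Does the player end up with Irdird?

Irdird would need Ashrho (Rule 7), but Ashrho is never earned.

No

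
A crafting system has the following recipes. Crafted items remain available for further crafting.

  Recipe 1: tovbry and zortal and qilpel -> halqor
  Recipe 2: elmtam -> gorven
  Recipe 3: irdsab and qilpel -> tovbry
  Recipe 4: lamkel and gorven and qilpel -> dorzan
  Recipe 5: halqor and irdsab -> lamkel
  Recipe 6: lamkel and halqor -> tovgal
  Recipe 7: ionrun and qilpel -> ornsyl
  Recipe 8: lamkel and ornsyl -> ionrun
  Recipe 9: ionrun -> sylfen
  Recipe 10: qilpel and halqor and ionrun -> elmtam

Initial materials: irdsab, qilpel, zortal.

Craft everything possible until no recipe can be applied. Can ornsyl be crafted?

ornsyl would need ionrun and qilpel (Recipe 7), but ionrun is never obtained.

No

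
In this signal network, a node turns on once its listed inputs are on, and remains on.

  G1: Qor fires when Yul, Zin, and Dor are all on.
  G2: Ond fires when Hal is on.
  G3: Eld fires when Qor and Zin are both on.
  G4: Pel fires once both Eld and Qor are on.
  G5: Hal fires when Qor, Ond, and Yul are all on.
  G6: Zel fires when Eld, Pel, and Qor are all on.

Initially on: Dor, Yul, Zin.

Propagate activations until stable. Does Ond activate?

Ond would need Hal (G2), but Hal never turns on.

No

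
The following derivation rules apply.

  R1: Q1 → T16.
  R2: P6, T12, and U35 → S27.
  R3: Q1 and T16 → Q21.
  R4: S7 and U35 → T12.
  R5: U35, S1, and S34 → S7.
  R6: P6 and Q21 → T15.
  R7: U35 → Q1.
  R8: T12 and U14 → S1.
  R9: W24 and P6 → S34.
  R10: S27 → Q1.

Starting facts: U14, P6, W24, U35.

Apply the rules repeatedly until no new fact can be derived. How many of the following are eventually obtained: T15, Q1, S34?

U35 holds, so Q1 follows (R7).
W24 and P6 hold, so S34 follows (R9).
Q1 holds, so T16 follows (R1).
From Q1 and T16, R3 gives Q21.
P6 and Q21 hold, so T15 follows (R6).
T15: reached.
Q1: reached.
S34: reached.
All 3 are reached.

3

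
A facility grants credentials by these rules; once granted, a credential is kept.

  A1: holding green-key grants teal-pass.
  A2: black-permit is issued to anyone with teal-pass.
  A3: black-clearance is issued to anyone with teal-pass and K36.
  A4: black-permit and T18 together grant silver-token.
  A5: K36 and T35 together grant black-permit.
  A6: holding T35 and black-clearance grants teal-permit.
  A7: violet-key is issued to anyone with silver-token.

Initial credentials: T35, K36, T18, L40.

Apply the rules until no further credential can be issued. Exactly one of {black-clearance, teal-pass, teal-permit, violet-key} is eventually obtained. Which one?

Holding K36 and T35 grants black-permit (A5).
Holding black-permit and T18 grants silver-token (A4).
Holding silver-token grants violet-key (A7).
teal-permit would need T35 and black-clearance (A6), but black-clearance is never granted. black-clearance would need teal-pass and K36 (A3), but teal-pass is never granted. teal-pass would need green-key (A1), but green-key is never granted.

violet-key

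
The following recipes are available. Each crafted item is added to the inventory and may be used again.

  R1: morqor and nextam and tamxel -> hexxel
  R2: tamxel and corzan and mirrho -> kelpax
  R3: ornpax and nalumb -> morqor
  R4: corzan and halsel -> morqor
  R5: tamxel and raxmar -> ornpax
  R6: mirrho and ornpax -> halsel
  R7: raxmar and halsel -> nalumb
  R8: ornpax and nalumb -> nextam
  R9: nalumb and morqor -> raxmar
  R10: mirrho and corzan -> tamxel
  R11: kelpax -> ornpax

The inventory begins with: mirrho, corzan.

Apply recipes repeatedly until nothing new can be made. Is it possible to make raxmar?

No

raxmar would need nalumb and morqor (R9), but nalumb is never obtained.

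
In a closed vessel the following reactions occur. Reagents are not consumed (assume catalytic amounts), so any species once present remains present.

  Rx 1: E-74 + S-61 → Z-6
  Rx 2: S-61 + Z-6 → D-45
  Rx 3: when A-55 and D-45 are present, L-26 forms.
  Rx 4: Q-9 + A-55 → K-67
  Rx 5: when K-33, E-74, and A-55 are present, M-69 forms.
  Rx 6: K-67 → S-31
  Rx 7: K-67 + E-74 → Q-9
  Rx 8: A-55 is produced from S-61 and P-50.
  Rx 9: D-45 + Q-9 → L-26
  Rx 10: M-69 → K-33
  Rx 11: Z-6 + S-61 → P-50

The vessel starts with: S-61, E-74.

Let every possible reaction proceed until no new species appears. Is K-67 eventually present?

No

K-67 would need Q-9 and A-55 (Rx 4), but Q-9 never forms.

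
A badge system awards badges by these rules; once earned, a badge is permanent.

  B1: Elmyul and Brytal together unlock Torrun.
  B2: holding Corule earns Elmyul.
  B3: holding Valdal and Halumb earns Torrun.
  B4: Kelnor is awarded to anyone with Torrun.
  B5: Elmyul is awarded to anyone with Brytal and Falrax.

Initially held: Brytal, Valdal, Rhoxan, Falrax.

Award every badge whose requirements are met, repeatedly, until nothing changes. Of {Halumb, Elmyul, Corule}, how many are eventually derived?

With Brytal and Falrax, Elmyul is earned (B5).
No rule produces Halumb, and it is not given.
Elmyul: reached.
No rule produces Corule, and it is not given.
Reached: Elmyul — 1 of the 3.

1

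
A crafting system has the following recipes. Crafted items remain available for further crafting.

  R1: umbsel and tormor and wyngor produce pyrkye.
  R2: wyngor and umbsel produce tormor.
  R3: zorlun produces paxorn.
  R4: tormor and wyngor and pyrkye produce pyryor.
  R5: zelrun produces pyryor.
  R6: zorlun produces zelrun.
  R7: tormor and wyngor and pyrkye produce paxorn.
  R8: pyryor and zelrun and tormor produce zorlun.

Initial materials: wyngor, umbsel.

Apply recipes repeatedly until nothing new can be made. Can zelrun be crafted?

zelrun would need zorlun (R6), but zorlun is never obtained.

No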